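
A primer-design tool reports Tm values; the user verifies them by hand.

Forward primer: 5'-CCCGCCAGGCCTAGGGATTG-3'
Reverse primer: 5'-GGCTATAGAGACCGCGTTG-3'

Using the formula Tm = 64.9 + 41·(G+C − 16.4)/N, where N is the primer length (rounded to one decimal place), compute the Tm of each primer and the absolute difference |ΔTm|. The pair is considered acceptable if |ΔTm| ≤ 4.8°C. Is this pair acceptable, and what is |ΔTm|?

Forward: G+C = 14, N = 20 → Tm = 64.9 + 41·(14 − 16.4)/20 = 60.0°C.
Reverse: G+C = 11, N = 19 → Tm = 64.9 + 41·(11 − 16.4)/19 = 53.2°C.
|ΔTm| = |60.0 − 53.2| = 6.8°C, > 4.8°C.

|ΔTm| = 6.8°C; the pair is not acceptable.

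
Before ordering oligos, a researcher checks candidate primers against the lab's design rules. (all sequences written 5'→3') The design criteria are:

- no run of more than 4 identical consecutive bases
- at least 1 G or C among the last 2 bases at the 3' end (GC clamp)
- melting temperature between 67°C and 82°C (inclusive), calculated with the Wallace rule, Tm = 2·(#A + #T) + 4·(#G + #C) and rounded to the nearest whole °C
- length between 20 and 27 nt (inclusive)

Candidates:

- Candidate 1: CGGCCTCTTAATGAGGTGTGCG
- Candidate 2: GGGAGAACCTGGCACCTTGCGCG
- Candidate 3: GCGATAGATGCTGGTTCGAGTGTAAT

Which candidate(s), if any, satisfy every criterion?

Candidate 1 and Candidate 2.

Candidate 1 (22 nt, A=3 T=6 G=8 C=5): longest run = 2 ✓; 3' end CG has 2 G/C ✓; Tm = 2·9 + 4·13 = 70°C ✓; length 22 ✓ — passes.
Candidate 2 (23 nt, A=4 T=3 G=9 C=7): longest run = 3 ✓; 3' end CG has 2 G/C ✓; Tm = 2·7 + 4·16 = 78°C ✓; length 23 ✓ — passes.
Candidate 3 (26 nt, A=6 T=8 G=9 C=3): longest run = 2 ✓; 3' end AT has 0 G/C, need ≥1 ✗; Tm = 2·14 + 4·12 = 76°C ✓; length 26 ✓ — fails.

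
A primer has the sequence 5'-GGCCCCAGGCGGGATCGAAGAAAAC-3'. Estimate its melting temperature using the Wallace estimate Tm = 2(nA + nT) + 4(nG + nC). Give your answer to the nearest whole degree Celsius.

Base counts: A=8, T=1, G=9, C=7 (length 25).
Tm = 2·(8+1) + 4·(9+7) = 2·9 + 4·16 = 18 + 64 = 82°C.

82°C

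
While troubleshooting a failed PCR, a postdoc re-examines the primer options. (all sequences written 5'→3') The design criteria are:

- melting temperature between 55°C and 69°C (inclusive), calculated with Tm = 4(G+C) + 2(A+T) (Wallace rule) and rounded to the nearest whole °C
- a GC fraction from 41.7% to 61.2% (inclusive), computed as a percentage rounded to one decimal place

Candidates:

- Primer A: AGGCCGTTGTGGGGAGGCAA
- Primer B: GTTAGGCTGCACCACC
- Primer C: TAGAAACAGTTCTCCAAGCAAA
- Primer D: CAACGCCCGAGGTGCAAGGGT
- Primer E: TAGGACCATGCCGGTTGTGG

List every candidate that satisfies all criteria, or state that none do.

Primer A (20 nt, A=4 T=3 G=10 C=3): Tm = 2·7 + 4·13 = 66°C ✓; GC 13/20 = 65.0%, outside 41.7–61.2% ✗ — fails.
Primer B (16 nt, A=3 T=3 G=4 C=6): Tm = 2·6 + 4·10 = 52°C, outside 55–69°C ✗; GC 10/16 = 62.5%, outside 41.7–61.2% ✗ — fails.
Primer C (22 nt, A=10 T=4 G=3 C=5): Tm = 2·14 + 4·8 = 60°C ✓; GC 8/22 = 36.4%, outside 41.7–61.2% ✗ — fails.
Primer D (21 nt, A=5 T=2 G=8 C=6): Tm = 2·7 + 4·14 = 70°C, outside 55–69°C ✗; GC 14/21 = 66.7%, outside 41.7–61.2% ✗ — fails.
Primer E (20 nt, A=3 T=5 G=8 C=4): Tm = 2·8 + 4·12 = 64°C ✓; GC 12/20 = 60.0% ✓ — passes.

Primer E only.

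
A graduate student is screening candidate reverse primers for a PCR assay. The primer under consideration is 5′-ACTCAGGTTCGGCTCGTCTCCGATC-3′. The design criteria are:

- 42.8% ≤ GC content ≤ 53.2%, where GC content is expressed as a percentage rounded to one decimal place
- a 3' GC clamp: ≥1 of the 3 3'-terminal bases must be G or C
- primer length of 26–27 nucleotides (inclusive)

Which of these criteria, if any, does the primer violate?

Fails: GC content, length.

Base counts: A=3, T=7, G=6, C=9 (length 25).
GC content: GC 15/25 = 60.0%, outside 42.8–53.2% ✗
GC clamp: 3' end ATC has 1 G/C ✓
length: length 25, outside 26–27 ✗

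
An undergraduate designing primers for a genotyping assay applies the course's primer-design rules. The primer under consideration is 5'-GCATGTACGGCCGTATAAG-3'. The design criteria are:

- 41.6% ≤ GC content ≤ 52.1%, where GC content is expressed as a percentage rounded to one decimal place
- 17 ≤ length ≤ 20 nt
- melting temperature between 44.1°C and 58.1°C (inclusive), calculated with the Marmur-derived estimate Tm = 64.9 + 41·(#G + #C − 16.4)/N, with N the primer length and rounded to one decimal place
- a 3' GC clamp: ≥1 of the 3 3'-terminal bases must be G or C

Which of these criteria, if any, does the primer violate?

Fails: GC content.

Base counts: A=5, T=4, G=6, C=4 (length 19).
GC content: GC 10/19 = 52.6%, outside 41.6–52.1% ✗
length: length 19 ✓
Tm: Tm = 64.9 + 41·(10 − 16.4)/19 = 51.1°C ✓
GC clamp: 3' end AAG has 1 G/C ✓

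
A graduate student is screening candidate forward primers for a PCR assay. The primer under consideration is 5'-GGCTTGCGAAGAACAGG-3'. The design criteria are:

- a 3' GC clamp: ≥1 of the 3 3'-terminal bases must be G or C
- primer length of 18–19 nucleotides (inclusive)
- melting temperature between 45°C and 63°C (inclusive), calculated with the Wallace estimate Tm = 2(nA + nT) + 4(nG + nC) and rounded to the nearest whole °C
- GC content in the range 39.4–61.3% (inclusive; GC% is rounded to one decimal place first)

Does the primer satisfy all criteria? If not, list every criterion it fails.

Base counts: A=5, T=2, G=7, C=3 (length 17).
GC clamp: 3' end AGG has 2 G/C ✓
length: length 17, outside 18–19 ✗
Tm: Tm = 2·7 + 4·10 = 54°C ✓
GC content: GC 10/17 = 58.8% ✓

Fails: length.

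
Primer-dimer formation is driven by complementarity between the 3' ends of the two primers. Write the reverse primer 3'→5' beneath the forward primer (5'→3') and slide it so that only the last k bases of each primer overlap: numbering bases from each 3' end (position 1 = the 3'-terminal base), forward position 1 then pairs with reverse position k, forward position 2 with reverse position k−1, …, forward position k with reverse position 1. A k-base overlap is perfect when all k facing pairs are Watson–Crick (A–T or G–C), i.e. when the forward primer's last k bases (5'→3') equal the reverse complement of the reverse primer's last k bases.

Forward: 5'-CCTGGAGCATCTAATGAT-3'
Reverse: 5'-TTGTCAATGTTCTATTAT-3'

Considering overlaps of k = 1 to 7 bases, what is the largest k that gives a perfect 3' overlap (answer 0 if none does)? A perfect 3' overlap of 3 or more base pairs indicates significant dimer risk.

Longest perfect overlap: 2 complementary base pairs; below the dimer-risk threshold (threshold 3).

Last 7 bases (5'→3') — forward …TAATGAT, reverse …CTATTAT.
Reverse complement of the reverse primer's last 7 bases: ATAATAG; its first k bases are the reverse complement of the reverse primer's last k bases, so a perfect k-base overlap needs the forward primer's last k bases to equal them.
Comparing (forward last k vs required): k=1: T vs A ✗; k=2: AT vs AT ✓; k=3: GAT vs ATA ✗; k=4: TGAT vs ATAA ✗; k=5: ATGAT vs ATAAT ✗; k=6: AATGAT vs ATAATA ✗; k=7: TAATGAT vs ATAATAG ✗.
Only k = 2 is perfect, so the longest perfect 3' overlap is 2.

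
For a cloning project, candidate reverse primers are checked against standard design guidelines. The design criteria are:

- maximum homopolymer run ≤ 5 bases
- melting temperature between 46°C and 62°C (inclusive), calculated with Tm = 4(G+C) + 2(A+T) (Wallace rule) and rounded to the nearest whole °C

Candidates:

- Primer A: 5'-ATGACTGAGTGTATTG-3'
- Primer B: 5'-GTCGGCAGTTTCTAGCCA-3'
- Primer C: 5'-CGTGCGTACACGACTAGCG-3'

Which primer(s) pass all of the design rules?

Primer A (16 nt, A=4 T=6 G=5 C=1): longest run = 2 ✓; Tm = 2·10 + 4·6 = 44°C, outside 46–62°C ✗ — fails.
Primer B (18 nt, A=3 T=5 G=5 C=5): longest run = 3 ✓; Tm = 2·8 + 4·10 = 56°C ✓ — passes.
Primer C (19 nt, A=4 T=3 G=6 C=6): longest run = 1 ✓; Tm = 2·7 + 4·12 = 62°C ✓ — passes.

Primer B and Primer C.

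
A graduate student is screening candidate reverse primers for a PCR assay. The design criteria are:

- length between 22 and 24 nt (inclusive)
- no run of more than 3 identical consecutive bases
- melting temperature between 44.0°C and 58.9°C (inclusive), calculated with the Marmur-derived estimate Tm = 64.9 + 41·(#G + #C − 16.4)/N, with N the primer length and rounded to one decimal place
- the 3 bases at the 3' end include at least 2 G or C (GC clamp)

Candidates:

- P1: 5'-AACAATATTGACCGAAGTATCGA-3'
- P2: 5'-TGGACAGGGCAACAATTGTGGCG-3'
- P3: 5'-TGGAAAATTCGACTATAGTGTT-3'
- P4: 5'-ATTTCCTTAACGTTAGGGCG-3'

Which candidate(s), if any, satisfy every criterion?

P1 (23 nt, A=10 T=5 G=4 C=4): length 23 ✓; longest run = 2 ✓; Tm = 64.9 + 41·(8 − 16.4)/23 = 49.9°C ✓; 3' end CGA has 2 G/C ✓ — passes.
P2 (23 nt, A=6 T=4 G=9 C=4): length 23 ✓; longest run = 3 ✓; Tm = 64.9 + 41·(13 − 16.4)/23 = 58.8°C ✓; 3' end GCG has 3 G/C ✓ — passes.
P3 (22 nt, A=7 T=8 G=5 C=2): length 22 ✓; longest run = 4, exceeds 3 ✗; Tm = 64.9 + 41·(7 − 16.4)/22 = 47.4°C ✓; 3' end GTT has 1 G/C, need ≥2 ✗ — fails.
P4 (20 nt, A=4 T=7 G=5 C=4): length 20, outside 22–24 ✗; longest run = 3 ✓; Tm = 64.9 + 41·(9 − 16.4)/20 = 49.7°C ✓; 3' end GCG has 3 G/C ✓ — fails.

P1 and P2.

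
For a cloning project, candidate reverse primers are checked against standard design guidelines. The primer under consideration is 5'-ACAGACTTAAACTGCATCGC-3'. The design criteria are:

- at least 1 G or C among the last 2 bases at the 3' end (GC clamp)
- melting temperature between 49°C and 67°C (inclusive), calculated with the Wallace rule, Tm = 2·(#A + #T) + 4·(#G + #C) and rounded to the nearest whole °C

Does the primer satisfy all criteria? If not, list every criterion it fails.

Base counts: A=7, T=4, G=3, C=6 (length 20).
GC clamp: 3' end GC has 2 G/C ✓
Tm: Tm = 2·11 + 4·9 = 58°C ✓

Meets all criteria.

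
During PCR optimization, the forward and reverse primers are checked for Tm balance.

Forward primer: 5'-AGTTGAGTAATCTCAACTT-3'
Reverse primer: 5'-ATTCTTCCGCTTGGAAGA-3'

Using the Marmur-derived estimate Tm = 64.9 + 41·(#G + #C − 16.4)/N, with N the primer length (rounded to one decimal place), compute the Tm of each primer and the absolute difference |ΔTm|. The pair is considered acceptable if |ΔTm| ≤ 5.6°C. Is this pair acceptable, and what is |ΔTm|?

|ΔTm| = 3.3°C; the pair is acceptable.

Forward: G+C = 6, N = 19 → Tm = 64.9 + 41·(6 − 16.4)/19 = 42.5°C.
Reverse: G+C = 8, N = 18 → Tm = 64.9 + 41·(8 − 16.4)/18 = 45.8°C.
|ΔTm| = |42.5 − 45.8| = 3.3°C, ≤ 5.6°C.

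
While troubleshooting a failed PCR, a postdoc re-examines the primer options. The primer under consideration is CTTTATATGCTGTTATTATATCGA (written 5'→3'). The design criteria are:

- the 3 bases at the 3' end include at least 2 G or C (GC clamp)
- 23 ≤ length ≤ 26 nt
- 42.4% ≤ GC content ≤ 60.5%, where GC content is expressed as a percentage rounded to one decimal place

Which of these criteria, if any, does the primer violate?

Fails: GC content.

Base counts: A=6, T=12, G=3, C=3 (length 24).
GC clamp: 3' end CGA has 2 G/C ✓
length: length 24 ✓
GC content: GC 6/24 = 25.0%, outside 42.4–60.5% ✗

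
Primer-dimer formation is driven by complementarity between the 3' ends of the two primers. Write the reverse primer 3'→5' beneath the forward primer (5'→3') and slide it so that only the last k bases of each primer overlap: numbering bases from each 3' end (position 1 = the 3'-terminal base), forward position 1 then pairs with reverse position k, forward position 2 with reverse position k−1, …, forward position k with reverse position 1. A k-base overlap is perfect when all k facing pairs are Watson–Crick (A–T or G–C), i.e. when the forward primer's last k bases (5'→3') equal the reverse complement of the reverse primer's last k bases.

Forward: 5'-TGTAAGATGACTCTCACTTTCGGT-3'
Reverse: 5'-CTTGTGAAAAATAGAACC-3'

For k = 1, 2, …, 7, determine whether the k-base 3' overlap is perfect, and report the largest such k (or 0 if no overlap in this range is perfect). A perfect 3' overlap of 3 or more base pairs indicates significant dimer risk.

Last 7 bases (5'→3') — forward …TTTCGGT, reverse …TAGAACC.
Reverse complement of the reverse primer's last 7 bases: GGTTCTA; its first k bases are the reverse complement of the reverse primer's last k bases, so a perfect k-base overlap needs the forward primer's last k bases to equal them.
Comparing (forward last k vs required): k=1: T vs G ✗; k=2: GT vs GG ✗; k=3: GGT vs GGT ✓; k=4: CGGT vs GGTT ✗; k=5: TCGGT vs GGTTC ✗; k=6: TTCGGT vs GGTTCT ✗; k=7: TTTCGGT vs GGTTCTA ✗.
Only k = 3 is perfect, so the longest perfect 3' overlap is 3.

Longest perfect overlap: 3 complementary base pairs; significant dimer risk (threshold 3).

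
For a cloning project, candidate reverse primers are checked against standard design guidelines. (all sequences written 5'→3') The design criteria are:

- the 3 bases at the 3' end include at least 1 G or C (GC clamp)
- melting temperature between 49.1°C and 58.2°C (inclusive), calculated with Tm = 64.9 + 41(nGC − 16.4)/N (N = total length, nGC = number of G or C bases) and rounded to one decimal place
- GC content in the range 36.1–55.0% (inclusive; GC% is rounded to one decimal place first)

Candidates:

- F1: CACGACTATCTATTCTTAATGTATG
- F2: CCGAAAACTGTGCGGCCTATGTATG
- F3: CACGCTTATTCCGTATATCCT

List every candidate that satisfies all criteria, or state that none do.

F3 only.

F1 (25 nt, A=7 T=10 G=3 C=5): 3' end ATG has 1 G/C ✓; Tm = 64.9 + 41·(8 − 16.4)/25 = 51.1°C ✓; GC 8/25 = 32.0%, outside 36.1–55.0% ✗ — fails.
F2 (25 nt, A=6 T=6 G=7 C=6): 3' end ATG has 1 G/C ✓; Tm = 64.9 + 41·(13 − 16.4)/25 = 59.3°C, outside 49.1–58.2°C ✗; GC 13/25 = 52.0% ✓ — fails.
F3 (21 nt, A=4 T=8 G=2 C=7): 3' end CCT has 2 G/C ✓; Tm = 64.9 + 41·(9 − 16.4)/21 = 50.5°C ✓; GC 9/21 = 42.9% ✓ — passes.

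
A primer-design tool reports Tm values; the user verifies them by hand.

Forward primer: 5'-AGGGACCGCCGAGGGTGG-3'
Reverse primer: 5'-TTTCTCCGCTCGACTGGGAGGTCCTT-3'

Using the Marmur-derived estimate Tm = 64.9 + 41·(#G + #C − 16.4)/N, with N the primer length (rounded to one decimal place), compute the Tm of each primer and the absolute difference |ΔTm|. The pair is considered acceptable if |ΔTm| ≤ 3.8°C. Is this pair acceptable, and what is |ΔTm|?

Forward: G+C = 14, N = 18 → Tm = 64.9 + 41·(14 − 16.4)/18 = 59.4°C.
Reverse: G+C = 15, N = 26 → Tm = 64.9 + 41·(15 − 16.4)/26 = 62.7°C.
|ΔTm| = |59.4 − 62.7| = 3.3°C, ≤ 3.8°C.

|ΔTm| = 3.3°C; the pair is acceptable.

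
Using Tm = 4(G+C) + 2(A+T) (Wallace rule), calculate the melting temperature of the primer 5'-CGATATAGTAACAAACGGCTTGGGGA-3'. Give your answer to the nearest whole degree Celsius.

Base counts: A=9, T=5, G=8, C=4 (length 26).
Tm = 2·(9+5) + 4·(8+4) = 2·14 + 4·12 = 28 + 48 = 76°C.

76°C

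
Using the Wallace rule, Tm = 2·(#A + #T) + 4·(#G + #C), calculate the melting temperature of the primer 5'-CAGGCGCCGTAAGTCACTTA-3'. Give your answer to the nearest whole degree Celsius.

Base counts: A=5, T=4, G=5, C=6 (length 20).
Tm = 2·(5+4) + 4·(5+6) = 2·9 + 4·11 = 18 + 44 = 62°C.

62°C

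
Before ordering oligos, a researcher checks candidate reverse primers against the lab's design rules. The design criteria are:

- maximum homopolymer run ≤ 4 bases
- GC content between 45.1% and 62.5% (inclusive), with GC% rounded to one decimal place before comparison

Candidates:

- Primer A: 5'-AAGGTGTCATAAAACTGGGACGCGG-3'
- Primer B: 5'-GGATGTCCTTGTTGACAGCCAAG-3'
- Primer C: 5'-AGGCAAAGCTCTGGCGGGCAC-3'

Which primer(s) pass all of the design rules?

Primer A and Primer B.

Primer A (25 nt, A=8 T=4 G=9 C=4): longest run = 4 ✓; GC 13/25 = 52.0% ✓ — passes.
Primer B (23 nt, A=5 T=6 G=7 C=5): longest run = 2 ✓; GC 12/23 = 52.2% ✓ — passes.
Primer C (21 nt, A=5 T=2 G=8 C=6): longest run = 3 ✓; GC 14/21 = 66.7%, outside 45.1–62.5% ✗ — fails.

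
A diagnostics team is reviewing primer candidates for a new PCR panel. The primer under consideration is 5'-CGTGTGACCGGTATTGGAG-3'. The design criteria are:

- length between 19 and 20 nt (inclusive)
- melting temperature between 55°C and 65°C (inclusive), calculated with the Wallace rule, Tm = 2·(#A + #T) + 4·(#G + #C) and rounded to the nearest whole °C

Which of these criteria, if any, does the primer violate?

Meets all criteria.

Base counts: A=3, T=5, G=8, C=3 (length 19).
length: length 19 ✓
Tm: Tm = 2·8 + 4·11 = 60°C ✓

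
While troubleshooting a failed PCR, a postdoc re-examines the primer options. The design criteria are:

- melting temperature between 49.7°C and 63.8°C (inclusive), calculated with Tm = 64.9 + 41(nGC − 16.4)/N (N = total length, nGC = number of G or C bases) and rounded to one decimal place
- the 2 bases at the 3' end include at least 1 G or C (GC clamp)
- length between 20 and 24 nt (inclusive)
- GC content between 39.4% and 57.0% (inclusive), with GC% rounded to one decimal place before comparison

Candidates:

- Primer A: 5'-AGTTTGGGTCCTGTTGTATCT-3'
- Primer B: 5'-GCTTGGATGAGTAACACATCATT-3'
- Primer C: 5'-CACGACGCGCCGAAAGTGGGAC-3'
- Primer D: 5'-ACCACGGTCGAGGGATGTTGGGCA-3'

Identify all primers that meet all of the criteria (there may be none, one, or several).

Primer A only.

Primer A (21 nt, A=2 T=10 G=6 C=3): Tm = 64.9 + 41·(9 − 16.4)/21 = 50.5°C ✓; 3' end CT has 1 G/C ✓; length 21 ✓; GC 9/21 = 42.9% ✓ — passes.
Primer B (23 nt, A=7 T=7 G=5 C=4): Tm = 64.9 + 41·(9 − 16.4)/23 = 51.7°C ✓; 3' end TT has 0 G/C, need ≥1 ✗; length 23 ✓; GC 9/23 = 39.1%, outside 39.4–57.0% ✗ — fails.
Primer C (22 nt, A=6 T=1 G=8 C=7): Tm = 64.9 + 41·(15 − 16.4)/22 = 62.3°C ✓; 3' end AC has 1 G/C ✓; length 22 ✓; GC 15/22 = 68.2%, outside 39.4–57.0% ✗ — fails.
Primer D (24 nt, A=5 T=4 G=10 C=5): Tm = 64.9 + 41·(15 − 16.4)/24 = 62.5°C ✓; 3' end CA has 1 G/C ✓; length 24 ✓; GC 15/24 = 62.5%, outside 39.4–57.0% ✗ — fails.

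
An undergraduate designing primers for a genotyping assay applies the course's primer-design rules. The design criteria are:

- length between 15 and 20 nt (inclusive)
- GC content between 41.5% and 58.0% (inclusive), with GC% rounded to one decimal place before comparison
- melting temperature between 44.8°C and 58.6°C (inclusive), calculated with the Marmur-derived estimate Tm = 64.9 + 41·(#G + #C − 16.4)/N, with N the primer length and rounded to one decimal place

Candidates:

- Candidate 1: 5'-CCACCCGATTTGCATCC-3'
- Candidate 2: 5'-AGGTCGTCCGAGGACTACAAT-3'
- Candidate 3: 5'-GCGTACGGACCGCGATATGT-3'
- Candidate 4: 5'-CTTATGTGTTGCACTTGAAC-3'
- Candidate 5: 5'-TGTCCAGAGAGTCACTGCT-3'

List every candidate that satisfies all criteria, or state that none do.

Candidate 1 (17 nt, A=3 T=4 G=2 C=8): length 17 ✓; GC 10/17 = 58.8%, outside 41.5–58.0% ✗; Tm = 64.9 + 41·(10 − 16.4)/17 = 49.5°C ✓ — fails.
Candidate 2 (21 nt, A=6 T=4 G=6 C=5): length 21, outside 15–20 ✗; GC 11/21 = 52.4% ✓; Tm = 64.9 + 41·(11 − 16.4)/21 = 54.4°C ✓ — fails.
Candidate 3 (20 nt, A=4 T=4 G=7 C=5): length 20 ✓; GC 12/20 = 60.0%, outside 41.5–58.0% ✗; Tm = 64.9 + 41·(12 − 16.4)/20 = 55.9°C ✓ — fails.
Candidate 4 (20 nt, A=4 T=8 G=4 C=4): length 20 ✓; GC 8/20 = 40.0%, outside 41.5–58.0% ✗; Tm = 64.9 + 41·(8 − 16.4)/20 = 47.7°C ✓ — fails.
Candidate 5 (19 nt, A=4 T=5 G=5 C=5): length 19 ✓; GC 10/19 = 52.6% ✓; Tm = 64.9 + 41·(10 − 16.4)/19 = 51.1°C ✓ — passes.

Candidate 5 only.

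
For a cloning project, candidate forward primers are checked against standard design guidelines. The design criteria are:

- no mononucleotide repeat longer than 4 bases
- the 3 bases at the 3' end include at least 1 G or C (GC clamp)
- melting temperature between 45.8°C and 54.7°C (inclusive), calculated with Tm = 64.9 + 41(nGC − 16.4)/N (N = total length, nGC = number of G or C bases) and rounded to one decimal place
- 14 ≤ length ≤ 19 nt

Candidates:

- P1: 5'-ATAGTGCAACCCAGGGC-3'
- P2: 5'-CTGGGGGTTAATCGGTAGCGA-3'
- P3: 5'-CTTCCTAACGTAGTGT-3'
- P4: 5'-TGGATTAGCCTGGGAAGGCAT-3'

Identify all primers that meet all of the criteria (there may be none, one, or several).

P1 only.

P1 (17 nt, A=5 T=2 G=5 C=5): longest run = 3 ✓; 3' end GGC has 3 G/C ✓; Tm = 64.9 + 41·(10 − 16.4)/17 = 49.5°C ✓; length 17 ✓ — passes.
P2 (21 nt, A=4 T=5 G=9 C=3): longest run = 5, exceeds 4 ✗; 3' end CGA has 2 G/C ✓; Tm = 64.9 + 41·(12 − 16.4)/21 = 56.3°C, outside 45.8–54.7°C ✗; length 21, outside 14–19 ✗ — fails.
P3 (16 nt, A=3 T=6 G=3 C=4): longest run = 2 ✓; 3' end TGT has 1 G/C ✓; Tm = 64.9 + 41·(7 − 16.4)/16 = 40.8°C, outside 45.8–54.7°C ✗; length 16 ✓ — fails.
P4 (21 nt, A=5 T=5 G=8 C=3): longest run = 3 ✓; 3' end CAT has 1 G/C ✓; Tm = 64.9 + 41·(11 − 16.4)/21 = 54.4°C ✓; length 21, outside 14–19 ✗ — fails.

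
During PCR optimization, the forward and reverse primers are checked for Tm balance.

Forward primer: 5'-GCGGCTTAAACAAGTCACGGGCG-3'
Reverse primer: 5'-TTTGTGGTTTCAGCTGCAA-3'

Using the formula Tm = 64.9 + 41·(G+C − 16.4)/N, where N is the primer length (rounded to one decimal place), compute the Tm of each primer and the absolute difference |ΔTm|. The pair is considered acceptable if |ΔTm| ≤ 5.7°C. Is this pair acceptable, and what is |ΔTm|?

|ΔTm| = 13.8°C; the pair is not acceptable.

Forward: G+C = 14, N = 23 → Tm = 64.9 + 41·(14 − 16.4)/23 = 60.6°C.
Reverse: G+C = 8, N = 19 → Tm = 64.9 + 41·(8 − 16.4)/19 = 46.8°C.
|ΔTm| = |60.6 − 46.8| = 13.8°C, > 5.7°C.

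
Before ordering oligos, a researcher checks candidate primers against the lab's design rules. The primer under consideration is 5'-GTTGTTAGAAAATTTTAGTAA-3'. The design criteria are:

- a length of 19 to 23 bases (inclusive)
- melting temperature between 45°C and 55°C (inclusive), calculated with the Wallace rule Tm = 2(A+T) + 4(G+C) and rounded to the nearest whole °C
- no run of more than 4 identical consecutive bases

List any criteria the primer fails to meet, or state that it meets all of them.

Meets all criteria.

Base counts: A=8, T=9, G=4, C=0 (length 21).
length: length 21 ✓
Tm: Tm = 2·17 + 4·4 = 50°C ✓
homopolymer run: longest run = 4 ✓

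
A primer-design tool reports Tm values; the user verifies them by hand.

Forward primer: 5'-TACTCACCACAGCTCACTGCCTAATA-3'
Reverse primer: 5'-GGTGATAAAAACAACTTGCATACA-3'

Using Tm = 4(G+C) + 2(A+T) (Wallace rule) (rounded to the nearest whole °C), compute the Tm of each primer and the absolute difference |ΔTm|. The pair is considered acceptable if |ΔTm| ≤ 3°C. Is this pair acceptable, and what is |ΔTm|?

Forward: A=8 T=6 G=2 C=10 → Tm = 2·14 + 4·12 = 76°C.
Reverse: A=11 T=5 G=4 C=4 → Tm = 2·16 + 4·8 = 64°C.
|ΔTm| = |76 − 64| = 12°C, > 3°C.

|ΔTm| = 12°C; the pair is not acceptable.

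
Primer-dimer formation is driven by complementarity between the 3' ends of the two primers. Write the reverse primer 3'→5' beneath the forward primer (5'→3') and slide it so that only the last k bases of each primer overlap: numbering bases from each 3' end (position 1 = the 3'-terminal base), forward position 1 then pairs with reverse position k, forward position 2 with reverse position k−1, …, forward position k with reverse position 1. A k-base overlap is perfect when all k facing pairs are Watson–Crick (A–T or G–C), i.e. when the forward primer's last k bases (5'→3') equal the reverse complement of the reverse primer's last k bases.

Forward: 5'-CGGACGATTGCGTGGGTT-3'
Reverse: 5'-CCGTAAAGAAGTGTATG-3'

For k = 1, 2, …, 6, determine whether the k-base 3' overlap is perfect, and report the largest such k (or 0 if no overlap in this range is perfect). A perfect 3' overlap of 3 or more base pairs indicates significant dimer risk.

Last 6 bases (5'→3') — forward …TGGGTT, reverse …TGTATG.
Reverse complement of the reverse primer's last 6 bases: CATACA; its first k bases are the reverse complement of the reverse primer's last k bases, so a perfect k-base overlap needs the forward primer's last k bases to equal them.
Comparing (forward last k vs required): k=1: T vs C ✗; k=2: TT vs CA ✗; k=3: GTT vs CAT ✗; k=4: GGTT vs CATA ✗; k=5: GGGTT vs CATAC ✗; k=6: TGGGTT vs CATACA ✗.
No overlap length from 1 to 6 is perfect, so the longest perfect 3' overlap is 0.

Longest perfect overlap: 0 complementary base pairs; below the dimer-risk threshold (threshold 3).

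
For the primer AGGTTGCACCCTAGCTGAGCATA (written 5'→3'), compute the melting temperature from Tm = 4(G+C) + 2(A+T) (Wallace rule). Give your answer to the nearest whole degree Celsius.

Base counts: A=6, T=5, G=6, C=6 (length 23).
Tm = 2·(6+5) + 4·(6+6) = 2·11 + 4·12 = 22 + 48 = 70°C.

70°C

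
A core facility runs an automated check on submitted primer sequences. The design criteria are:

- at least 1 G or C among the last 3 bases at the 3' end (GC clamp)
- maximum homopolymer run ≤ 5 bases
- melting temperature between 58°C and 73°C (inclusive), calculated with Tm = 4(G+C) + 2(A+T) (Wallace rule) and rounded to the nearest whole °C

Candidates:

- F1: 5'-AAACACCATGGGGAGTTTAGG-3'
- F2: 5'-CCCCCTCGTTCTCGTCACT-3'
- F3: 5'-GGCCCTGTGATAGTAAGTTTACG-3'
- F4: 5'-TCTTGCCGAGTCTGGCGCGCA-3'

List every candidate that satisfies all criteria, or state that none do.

F1 (21 nt, A=7 T=4 G=7 C=3): 3' end AGG has 2 G/C ✓; longest run = 4 ✓; Tm = 2·11 + 4·10 = 62°C ✓ — passes.
F2 (19 nt, A=1 T=6 G=2 C=10): 3' end ACT has 1 G/C ✓; longest run = 5 ✓; Tm = 2·7 + 4·12 = 62°C ✓ — passes.
F3 (23 nt, A=5 T=7 G=7 C=4): 3' end ACG has 2 G/C ✓; longest run = 3 ✓; Tm = 2·12 + 4·11 = 68°C ✓ — passes.
F4 (21 nt, A=2 T=5 G=7 C=7): 3' end GCA has 2 G/C ✓; longest run = 2 ✓; Tm = 2·7 + 4·14 = 70°C ✓ — passes.

F1, F2, F3 and F4.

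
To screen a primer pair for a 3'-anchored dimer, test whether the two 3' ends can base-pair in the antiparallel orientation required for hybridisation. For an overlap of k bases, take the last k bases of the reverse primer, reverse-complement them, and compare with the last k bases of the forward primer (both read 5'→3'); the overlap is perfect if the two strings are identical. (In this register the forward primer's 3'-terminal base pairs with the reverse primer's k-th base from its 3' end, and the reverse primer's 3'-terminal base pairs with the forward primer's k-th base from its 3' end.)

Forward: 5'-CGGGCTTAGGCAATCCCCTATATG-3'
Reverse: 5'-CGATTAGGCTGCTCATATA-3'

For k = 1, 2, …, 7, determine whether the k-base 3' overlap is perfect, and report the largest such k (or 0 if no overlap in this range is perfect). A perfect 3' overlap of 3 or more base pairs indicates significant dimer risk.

Last 7 bases (5'→3') — forward …CTATATG, reverse …TCATATA.
Reverse complement of the reverse primer's last 7 bases: TATATGA; its first k bases are the reverse complement of the reverse primer's last k bases, so a perfect k-base overlap needs the forward primer's last k bases to equal them.
Comparing (forward last k vs required): k=1: G vs T ✗; k=2: TG vs TA ✗; k=3: ATG vs TAT ✗; k=4: TATG vs TATA ✗; k=5: ATATG vs TATAT ✗; k=6: TATATG vs TATATG ✓; k=7: CTATATG vs TATATGA ✗.
Only k = 6 is perfect, so the longest perfect 3' overlap is 6.

Longest perfect overlap: 6 complementary base pairs; significant dimer risk (threshold 3).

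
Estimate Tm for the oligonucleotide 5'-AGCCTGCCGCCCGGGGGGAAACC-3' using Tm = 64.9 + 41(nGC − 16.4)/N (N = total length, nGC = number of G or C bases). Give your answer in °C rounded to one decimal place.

67.8°C

Base counts: A=4, T=1, G=9, C=9; G+C = 18, N = 23.
Tm = 64.9 + 41·(18 − 16.4)/23 = 64.9 + 65.60/23 = 67.8°C.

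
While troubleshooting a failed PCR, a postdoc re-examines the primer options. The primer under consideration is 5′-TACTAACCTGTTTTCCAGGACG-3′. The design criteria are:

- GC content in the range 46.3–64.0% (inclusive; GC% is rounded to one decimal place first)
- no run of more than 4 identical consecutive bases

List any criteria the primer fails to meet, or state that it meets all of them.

Fails: GC content.

Base counts: A=5, T=7, G=4, C=6 (length 22).
GC content: GC 10/22 = 45.5%, outside 46.3–64.0% ✗
homopolymer run: longest run = 4 ✓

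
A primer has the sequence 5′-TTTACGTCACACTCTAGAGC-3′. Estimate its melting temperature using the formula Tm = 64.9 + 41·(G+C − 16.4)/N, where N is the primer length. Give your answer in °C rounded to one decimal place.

Base counts: A=5, T=6, G=3, C=6; G+C = 9, N = 20.
Tm = 64.9 + 41·(9 − 16.4)/20 = 64.9 + -303.40/20 = 49.7°C.

49.7°C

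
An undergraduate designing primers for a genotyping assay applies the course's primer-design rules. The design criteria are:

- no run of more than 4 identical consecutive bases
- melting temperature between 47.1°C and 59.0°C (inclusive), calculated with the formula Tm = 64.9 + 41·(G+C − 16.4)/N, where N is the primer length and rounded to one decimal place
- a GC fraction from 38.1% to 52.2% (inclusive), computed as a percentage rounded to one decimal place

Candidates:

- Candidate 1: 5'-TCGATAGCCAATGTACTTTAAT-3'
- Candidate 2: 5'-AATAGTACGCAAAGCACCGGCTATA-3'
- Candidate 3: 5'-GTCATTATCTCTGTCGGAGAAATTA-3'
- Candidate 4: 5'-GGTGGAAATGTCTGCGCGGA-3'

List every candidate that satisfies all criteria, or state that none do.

Candidate 1 (22 nt, A=7 T=8 G=3 C=4): longest run = 3 ✓; Tm = 64.9 + 41·(7 − 16.4)/22 = 47.4°C ✓; GC 7/22 = 31.8%, outside 38.1–52.2% ✗ — fails.
Candidate 2 (25 nt, A=10 T=4 G=5 C=6): longest run = 3 ✓; Tm = 64.9 + 41·(11 − 16.4)/25 = 56.0°C ✓; GC 11/25 = 44.0% ✓ — passes.
Candidate 3 (25 nt, A=7 T=9 G=5 C=4): longest run = 3 ✓; Tm = 64.9 + 41·(9 − 16.4)/25 = 52.8°C ✓; GC 9/25 = 36.0%, outside 38.1–52.2% ✗ — fails.
Candidate 4 (20 nt, A=4 T=4 G=9 C=3): longest run = 3 ✓; Tm = 64.9 + 41·(12 − 16.4)/20 = 55.9°C ✓; GC 12/20 = 60.0%, outside 38.1–52.2% ✗ — fails.

Candidate 2 only.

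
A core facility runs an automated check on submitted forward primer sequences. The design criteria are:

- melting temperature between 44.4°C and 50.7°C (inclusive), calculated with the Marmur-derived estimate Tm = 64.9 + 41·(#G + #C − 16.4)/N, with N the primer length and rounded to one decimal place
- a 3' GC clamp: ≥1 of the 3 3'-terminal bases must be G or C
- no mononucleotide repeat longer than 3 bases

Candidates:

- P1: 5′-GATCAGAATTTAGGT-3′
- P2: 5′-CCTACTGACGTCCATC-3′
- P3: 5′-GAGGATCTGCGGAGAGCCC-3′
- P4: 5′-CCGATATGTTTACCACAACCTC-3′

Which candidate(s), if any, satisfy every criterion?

P1 (15 nt, A=5 T=5 G=4 C=1): Tm = 64.9 + 41·(5 − 16.4)/15 = 33.7°C, outside 44.4–50.7°C ✗; 3' end GGT has 2 G/C ✓; longest run = 3 ✓ — fails.
P2 (16 nt, A=3 T=4 G=2 C=7): Tm = 64.9 + 41·(9 − 16.4)/16 = 45.9°C ✓; 3' end ATC has 1 G/C ✓; longest run = 2 ✓ — passes.
P3 (19 nt, A=4 T=2 G=8 C=5): Tm = 64.9 + 41·(13 − 16.4)/19 = 57.6°C, outside 44.4–50.7°C ✗; 3' end CCC has 3 G/C ✓; longest run = 3 ✓ — fails.
P4 (22 nt, A=6 T=6 G=2 C=8): Tm = 64.9 + 41·(10 − 16.4)/22 = 53.0°C, outside 44.4–50.7°C ✗; 3' end CTC has 2 G/C ✓; longest run = 3 ✓ — fails.

P2 only.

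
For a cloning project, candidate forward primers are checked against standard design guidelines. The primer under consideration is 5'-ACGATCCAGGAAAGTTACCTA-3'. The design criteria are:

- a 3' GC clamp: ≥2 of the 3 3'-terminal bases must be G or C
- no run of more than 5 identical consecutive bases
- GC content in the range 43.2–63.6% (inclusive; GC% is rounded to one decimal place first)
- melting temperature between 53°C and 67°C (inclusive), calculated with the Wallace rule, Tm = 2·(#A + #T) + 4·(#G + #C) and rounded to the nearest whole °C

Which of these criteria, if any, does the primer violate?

Base counts: A=8, T=4, G=4, C=5 (length 21).
GC clamp: 3' end CTA has 1 G/C, need ≥2 ✗
homopolymer run: longest run = 3 ✓
GC content: GC 9/21 = 42.9%, outside 43.2–63.6% ✗
Tm: Tm = 2·12 + 4·9 = 60°C ✓

Fails: GC clamp, GC content.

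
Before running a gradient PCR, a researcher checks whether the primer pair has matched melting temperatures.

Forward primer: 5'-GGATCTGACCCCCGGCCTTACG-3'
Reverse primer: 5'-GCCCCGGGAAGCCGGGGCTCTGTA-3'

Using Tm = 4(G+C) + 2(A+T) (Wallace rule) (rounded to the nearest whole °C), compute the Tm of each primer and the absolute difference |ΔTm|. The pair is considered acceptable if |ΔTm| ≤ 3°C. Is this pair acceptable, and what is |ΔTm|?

|ΔTm| = 10°C; the pair is not acceptable.

Forward: A=3 T=4 G=6 C=9 → Tm = 2·7 + 4·15 = 74°C.
Reverse: A=3 T=3 G=10 C=8 → Tm = 2·6 + 4·18 = 84°C.
|ΔTm| = |74 − 84| = 10°C, > 3°C.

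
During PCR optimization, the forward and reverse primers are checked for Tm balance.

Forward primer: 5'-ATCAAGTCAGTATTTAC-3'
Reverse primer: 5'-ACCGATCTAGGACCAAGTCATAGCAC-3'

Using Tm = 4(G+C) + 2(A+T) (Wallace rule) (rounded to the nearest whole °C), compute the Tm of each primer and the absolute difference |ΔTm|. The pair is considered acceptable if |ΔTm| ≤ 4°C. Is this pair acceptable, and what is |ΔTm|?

|ΔTm| = 34°C; the pair is not acceptable.

Forward: A=6 T=6 G=2 C=3 → Tm = 2·12 + 4·5 = 44°C.
Reverse: A=9 T=4 G=5 C=8 → Tm = 2·13 + 4·13 = 78°C.
|ΔTm| = |44 − 78| = 34°C, > 4°C.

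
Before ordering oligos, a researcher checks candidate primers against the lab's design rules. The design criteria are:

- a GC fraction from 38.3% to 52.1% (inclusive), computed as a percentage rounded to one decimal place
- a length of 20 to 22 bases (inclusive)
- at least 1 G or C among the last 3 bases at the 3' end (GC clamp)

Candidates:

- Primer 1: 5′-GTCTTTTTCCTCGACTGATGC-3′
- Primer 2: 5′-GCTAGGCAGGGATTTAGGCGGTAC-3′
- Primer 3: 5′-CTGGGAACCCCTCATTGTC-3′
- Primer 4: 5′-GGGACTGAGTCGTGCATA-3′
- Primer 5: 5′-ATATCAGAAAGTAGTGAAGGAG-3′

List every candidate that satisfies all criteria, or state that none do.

Primer 1 (21 nt, A=2 T=9 G=4 C=6): GC 10/21 = 47.6% ✓; length 21 ✓; 3' end TGC has 2 G/C ✓ — passes.
Primer 2 (24 nt, A=5 T=5 G=10 C=4): GC 14/24 = 58.3%, outside 38.3–52.1% ✗; length 24, outside 20–22 ✗; 3' end TAC has 1 G/C ✓ — fails.
Primer 3 (19 nt, A=3 T=5 G=4 C=7): GC 11/19 = 57.9%, outside 38.3–52.1% ✗; length 19, outside 20–22 ✗; 3' end GTC has 2 G/C ✓ — fails.
Primer 4 (18 nt, A=4 T=4 G=7 C=3): GC 10/18 = 55.6%, outside 38.3–52.1% ✗; length 18, outside 20–22 ✗; 3' end ATA has 0 G/C, need ≥1 ✗ — fails.
Primer 5 (22 nt, A=10 T=4 G=7 C=1): GC 8/22 = 36.4%, outside 38.3–52.1% ✗; length 22 ✓; 3' end GAG has 2 G/C ✓ — fails.

Primer 1 only.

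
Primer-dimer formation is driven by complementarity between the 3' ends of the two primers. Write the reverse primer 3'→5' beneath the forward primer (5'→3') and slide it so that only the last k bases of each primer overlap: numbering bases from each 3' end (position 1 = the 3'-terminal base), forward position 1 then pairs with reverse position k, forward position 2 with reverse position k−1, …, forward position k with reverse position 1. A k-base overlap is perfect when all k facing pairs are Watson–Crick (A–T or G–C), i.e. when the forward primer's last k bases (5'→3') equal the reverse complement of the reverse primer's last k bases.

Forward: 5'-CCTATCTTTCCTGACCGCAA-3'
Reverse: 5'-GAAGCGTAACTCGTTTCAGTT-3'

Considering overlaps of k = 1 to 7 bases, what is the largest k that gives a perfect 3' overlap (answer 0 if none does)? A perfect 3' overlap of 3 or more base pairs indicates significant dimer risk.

Last 7 bases (5'→3') — forward …ACCGCAA, reverse …TTCAGTT.
Reverse complement of the reverse primer's last 7 bases: AACTGAA; its first k bases are the reverse complement of the reverse primer's last k bases, so a perfect k-base overlap needs the forward primer's last k bases to equal them.
Comparing (forward last k vs required): k=1: A vs A ✓; k=2: AA vs AA ✓; k=3: CAA vs AAC ✗; k=4: GCAA vs AACT ✗; k=5: CGCAA vs AACTG ✗; k=6: CCGCAA vs AACTGA ✗; k=7: ACCGCAA vs AACTGAA ✗.
Perfect overlaps at k = 1, 2; the largest is 2.

Longest perfect overlap: 2 complementary base pairs; below the dimer-risk threshold (threshold 3).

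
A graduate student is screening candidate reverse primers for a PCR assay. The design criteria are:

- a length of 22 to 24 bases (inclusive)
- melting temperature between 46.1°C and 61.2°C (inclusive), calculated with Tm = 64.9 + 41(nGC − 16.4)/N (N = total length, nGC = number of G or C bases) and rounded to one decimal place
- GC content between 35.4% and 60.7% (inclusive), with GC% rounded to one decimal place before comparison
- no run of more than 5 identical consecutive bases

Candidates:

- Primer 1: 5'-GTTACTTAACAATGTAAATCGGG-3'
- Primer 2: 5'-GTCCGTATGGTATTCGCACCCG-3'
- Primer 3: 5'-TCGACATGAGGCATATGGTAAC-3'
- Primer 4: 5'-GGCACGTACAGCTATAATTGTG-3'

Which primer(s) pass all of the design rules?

Primer 2, Primer 3 and Primer 4.

Primer 1 (23 nt, A=8 T=7 G=5 C=3): length 23 ✓; Tm = 64.9 + 41·(8 − 16.4)/23 = 49.9°C ✓; GC 8/23 = 34.8%, outside 35.4–60.7% ✗; longest run = 3 ✓ — fails.
Primer 2 (22 nt, A=3 T=6 G=6 C=7): length 22 ✓; Tm = 64.9 + 41·(13 − 16.4)/22 = 58.6°C ✓; GC 13/22 = 59.1% ✓; longest run = 3 ✓ — passes.
Primer 3 (22 nt, A=7 T=5 G=6 C=4): length 22 ✓; Tm = 64.9 + 41·(10 − 16.4)/22 = 53.0°C ✓; GC 10/22 = 45.5% ✓; longest run = 2 ✓ — passes.
Primer 4 (22 nt, A=6 T=6 G=6 C=4): length 22 ✓; Tm = 64.9 + 41·(10 − 16.4)/22 = 53.0°C ✓; GC 10/22 = 45.5% ✓; longest run = 2 ✓ — passes.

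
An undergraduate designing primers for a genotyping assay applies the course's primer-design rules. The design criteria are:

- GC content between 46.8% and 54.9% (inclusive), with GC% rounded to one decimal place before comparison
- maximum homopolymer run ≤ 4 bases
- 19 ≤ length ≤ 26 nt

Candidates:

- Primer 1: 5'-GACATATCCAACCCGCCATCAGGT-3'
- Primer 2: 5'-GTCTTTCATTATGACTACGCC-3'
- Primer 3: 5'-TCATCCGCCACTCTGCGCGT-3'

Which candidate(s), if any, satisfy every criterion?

Primer 1 only.

Primer 1 (24 nt, A=7 T=4 G=4 C=9): GC 13/24 = 54.2% ✓; longest run = 3 ✓; length 24 ✓ — passes.
Primer 2 (21 nt, A=4 T=8 G=3 C=6): GC 9/21 = 42.9%, outside 46.8–54.9% ✗; longest run = 3 ✓; length 21 ✓ — fails.
Primer 3 (20 nt, A=2 T=5 G=4 C=9): GC 13/20 = 65.0%, outside 46.8–54.9% ✗; longest run = 2 ✓; length 20 ✓ — fails.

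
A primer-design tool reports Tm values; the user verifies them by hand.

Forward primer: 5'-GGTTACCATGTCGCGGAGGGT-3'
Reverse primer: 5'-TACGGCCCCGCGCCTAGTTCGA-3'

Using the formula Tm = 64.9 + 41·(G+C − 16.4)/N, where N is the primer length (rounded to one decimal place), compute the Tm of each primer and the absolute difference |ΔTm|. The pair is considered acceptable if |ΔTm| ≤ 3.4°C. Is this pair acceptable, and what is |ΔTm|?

|ΔTm| = 4.0°C; the pair is not acceptable.

Forward: G+C = 13, N = 21 → Tm = 64.9 + 41·(13 − 16.4)/21 = 58.3°C.
Reverse: G+C = 15, N = 22 → Tm = 64.9 + 41·(15 − 16.4)/22 = 62.3°C.
|ΔTm| = |58.3 − 62.3| = 4.0°C, > 3.4°C.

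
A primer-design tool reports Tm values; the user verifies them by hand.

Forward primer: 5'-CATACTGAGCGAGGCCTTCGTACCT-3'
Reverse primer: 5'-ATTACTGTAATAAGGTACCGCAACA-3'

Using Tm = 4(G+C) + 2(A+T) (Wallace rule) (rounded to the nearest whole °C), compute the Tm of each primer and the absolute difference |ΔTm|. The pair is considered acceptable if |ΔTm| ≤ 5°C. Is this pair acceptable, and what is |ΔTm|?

Forward: A=5 T=6 G=6 C=8 → Tm = 2·11 + 4·14 = 78°C.
Reverse: A=10 T=6 G=4 C=5 → Tm = 2·16 + 4·9 = 68°C.
|ΔTm| = |78 − 68| = 10°C, > 5°C.

|ΔTm| = 10°C; the pair is not acceptable.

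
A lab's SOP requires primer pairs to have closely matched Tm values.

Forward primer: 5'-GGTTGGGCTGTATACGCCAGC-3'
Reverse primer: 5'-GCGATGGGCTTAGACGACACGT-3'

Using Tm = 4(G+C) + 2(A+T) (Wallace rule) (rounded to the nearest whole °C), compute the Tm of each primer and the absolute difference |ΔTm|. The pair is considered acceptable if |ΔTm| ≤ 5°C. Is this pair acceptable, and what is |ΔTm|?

|ΔTm| = 2°C; the pair is acceptable.

Forward: A=3 T=5 G=8 C=5 → Tm = 2·8 + 4·13 = 68°C.
Reverse: A=5 T=4 G=8 C=5 → Tm = 2·9 + 4·13 = 70°C.
|ΔTm| = |68 − 70| = 2°C, ≤ 5°C.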